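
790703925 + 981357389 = 1772061314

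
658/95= 658/95=6.93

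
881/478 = 1 + 403/478 = 1.84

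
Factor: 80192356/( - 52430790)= - 40096178/26215395=   - 2^1*3^( - 1) * 5^(  -  1)*73^ (-1 )*89^(-1 )*269^( - 1)*20048089^1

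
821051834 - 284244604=536807230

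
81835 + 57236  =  139071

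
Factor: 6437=41^1*157^1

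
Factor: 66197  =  53^1 * 1249^1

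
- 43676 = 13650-57326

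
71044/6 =11840 + 2/3=11840.67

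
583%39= 37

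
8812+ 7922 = 16734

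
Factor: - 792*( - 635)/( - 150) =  - 2^2 *3^1*5^(  -  1 )*11^1 *127^1 = - 16764/5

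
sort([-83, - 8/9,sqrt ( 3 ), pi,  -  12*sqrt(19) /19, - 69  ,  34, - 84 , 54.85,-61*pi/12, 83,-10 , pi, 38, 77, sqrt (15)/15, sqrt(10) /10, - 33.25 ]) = [ - 84,  -  83, - 69 ,  -  33.25, - 61*pi/12 ,-10, - 12 *sqrt( 19 )/19, - 8/9, sqrt( 15)/15, sqrt (10 ) /10, sqrt(3 ), pi, pi, 34,38,54.85,  77, 83] 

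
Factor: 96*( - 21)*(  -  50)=100800=2^6 * 3^2*5^2*7^1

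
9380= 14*670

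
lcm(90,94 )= 4230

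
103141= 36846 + 66295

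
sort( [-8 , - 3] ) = [ -8, - 3 ] 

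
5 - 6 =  - 1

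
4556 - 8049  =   - 3493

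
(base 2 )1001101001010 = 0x134A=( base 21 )b43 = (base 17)1018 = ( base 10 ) 4938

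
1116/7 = 1116/7 = 159.43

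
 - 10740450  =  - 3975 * 2702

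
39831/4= 39831/4 = 9957.75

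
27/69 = 9/23 = 0.39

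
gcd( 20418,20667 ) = 249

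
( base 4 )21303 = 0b1001110011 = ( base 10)627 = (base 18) 1gf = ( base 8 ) 1163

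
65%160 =65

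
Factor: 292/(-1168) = - 2^ ( - 2)= - 1/4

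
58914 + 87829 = 146743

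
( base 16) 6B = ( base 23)4F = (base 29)3K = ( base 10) 107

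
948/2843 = 948/2843  =  0.33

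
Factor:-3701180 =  - 2^2*5^1*7^1*26437^1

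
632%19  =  5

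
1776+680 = 2456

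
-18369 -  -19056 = 687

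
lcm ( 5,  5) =5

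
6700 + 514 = 7214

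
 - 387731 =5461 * (  -  71)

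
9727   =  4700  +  5027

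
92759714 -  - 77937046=170696760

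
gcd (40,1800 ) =40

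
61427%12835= 10087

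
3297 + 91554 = 94851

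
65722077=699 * 94023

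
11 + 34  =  45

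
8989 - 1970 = 7019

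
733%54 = 31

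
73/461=73/461 = 0.16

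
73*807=58911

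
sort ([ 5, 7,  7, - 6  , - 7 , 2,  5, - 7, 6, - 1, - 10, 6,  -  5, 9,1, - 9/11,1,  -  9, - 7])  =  [  -  10, - 9,-7, - 7,-7,- 6, - 5, - 1 , - 9/11, 1,1, 2,5,  5,  6,6  ,  7, 7, 9]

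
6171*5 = 30855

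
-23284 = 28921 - 52205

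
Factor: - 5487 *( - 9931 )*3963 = 3^2*31^1 * 59^1*1321^1*9931^1 = 215949406311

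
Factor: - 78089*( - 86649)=6766333761 = 3^1*11^1*17^1*31^1*229^1*1699^1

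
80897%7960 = 1297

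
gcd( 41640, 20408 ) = 8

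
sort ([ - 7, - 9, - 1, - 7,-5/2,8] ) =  [-9, - 7, - 7, - 5/2, - 1, 8] 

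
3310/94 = 35 + 10/47= 35.21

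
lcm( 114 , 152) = 456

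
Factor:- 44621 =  - 44621^1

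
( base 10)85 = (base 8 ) 125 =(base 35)2f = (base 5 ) 320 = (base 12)71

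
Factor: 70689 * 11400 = 805854600 = 2^3*3^2 * 5^2*19^1*23563^1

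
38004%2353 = 356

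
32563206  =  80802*403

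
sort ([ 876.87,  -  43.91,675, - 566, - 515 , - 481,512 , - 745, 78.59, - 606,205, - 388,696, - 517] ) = [  -  745, - 606, - 566, - 517, - 515, - 481,-388, - 43.91,78.59,205,512, 675,696,876.87]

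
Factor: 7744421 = 29^1 * 267049^1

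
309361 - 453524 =  -  144163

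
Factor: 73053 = 3^2*8117^1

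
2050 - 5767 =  - 3717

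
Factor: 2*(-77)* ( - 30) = 4620 = 2^2*3^1*5^1*7^1*11^1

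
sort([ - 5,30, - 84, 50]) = [-84,-5,30,50] 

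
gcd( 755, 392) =1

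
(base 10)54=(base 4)312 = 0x36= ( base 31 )1n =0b110110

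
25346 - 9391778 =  - 9366432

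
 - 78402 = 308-78710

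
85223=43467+41756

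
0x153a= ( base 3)21110021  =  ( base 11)40a0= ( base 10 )5434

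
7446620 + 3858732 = 11305352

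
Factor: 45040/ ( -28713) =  -2^4*3^(-1)*5^1*17^( - 1 ) = - 80/51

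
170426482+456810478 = 627236960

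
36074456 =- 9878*( - 3652 )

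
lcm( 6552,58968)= 58968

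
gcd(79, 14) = 1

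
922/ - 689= - 922/689 = -1.34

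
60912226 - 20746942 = 40165284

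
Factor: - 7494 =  - 2^1*3^1*1249^1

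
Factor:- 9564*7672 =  -2^5*3^1*7^1 *137^1* 797^1= -  73375008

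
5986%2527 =932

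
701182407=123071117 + 578111290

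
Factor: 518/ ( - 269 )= - 2^1 *7^1 * 37^1*269^ ( - 1 )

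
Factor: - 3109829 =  - 3109829^1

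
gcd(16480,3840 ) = 160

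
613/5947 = 613/5947  =  0.10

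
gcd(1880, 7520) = 1880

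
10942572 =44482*246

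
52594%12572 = 2306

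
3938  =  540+3398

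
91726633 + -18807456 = 72919177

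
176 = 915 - 739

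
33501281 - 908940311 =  - 875439030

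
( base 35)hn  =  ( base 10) 618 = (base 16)26A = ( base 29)L9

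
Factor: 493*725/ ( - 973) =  - 357425/973=-5^2*7^( - 1)*17^1*29^2*139^( - 1) 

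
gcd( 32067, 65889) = 9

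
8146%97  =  95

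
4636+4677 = 9313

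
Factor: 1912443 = 3^1*13^1 * 49037^1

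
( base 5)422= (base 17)6a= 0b1110000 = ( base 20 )5C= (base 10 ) 112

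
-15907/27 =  - 15907/27= -589.15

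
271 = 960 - 689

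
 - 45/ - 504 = 5/56  =  0.09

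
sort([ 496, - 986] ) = [ - 986,496]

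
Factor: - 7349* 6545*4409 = - 212069394845 = - 5^1*7^1*11^1*17^1*4409^1*7349^1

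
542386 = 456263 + 86123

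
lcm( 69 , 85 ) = 5865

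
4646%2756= 1890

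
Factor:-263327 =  - 23^1*107^2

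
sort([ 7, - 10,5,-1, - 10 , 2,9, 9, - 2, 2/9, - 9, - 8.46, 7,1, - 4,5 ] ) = [ - 10, - 10,-9, - 8.46,  -  4 ,-2, - 1 , 2/9, 1, 2,5, 5,7,7,9,9 ] 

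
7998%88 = 78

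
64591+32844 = 97435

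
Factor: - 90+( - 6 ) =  - 96 = - 2^5 * 3^1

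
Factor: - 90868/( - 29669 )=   2^2 * 22717^1 * 29669^ ( - 1 )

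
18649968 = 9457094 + 9192874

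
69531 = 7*9933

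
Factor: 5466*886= 4842876 = 2^2 *3^1  *443^1*911^1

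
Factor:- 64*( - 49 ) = 2^6 * 7^2 = 3136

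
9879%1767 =1044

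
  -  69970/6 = -34985/3 =-11661.67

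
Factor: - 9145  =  -5^1*31^1 * 59^1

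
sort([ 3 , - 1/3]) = [-1/3,3 ] 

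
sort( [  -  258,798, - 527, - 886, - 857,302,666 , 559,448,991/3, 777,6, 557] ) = [ - 886, - 857, - 527 ,-258, 6, 302,991/3,448,557,  559,666,  777,798]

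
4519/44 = 4519/44=102.70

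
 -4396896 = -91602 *48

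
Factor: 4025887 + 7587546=13^1 * 893341^1 = 11613433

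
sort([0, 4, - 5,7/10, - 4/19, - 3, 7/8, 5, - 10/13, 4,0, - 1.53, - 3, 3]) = [ - 5, - 3, - 3, - 1.53, - 10/13 , -4/19, 0,0,7/10,7/8,3,4,  4,5] 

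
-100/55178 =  -50/27589= -0.00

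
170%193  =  170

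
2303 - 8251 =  - 5948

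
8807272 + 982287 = 9789559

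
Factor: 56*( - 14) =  - 784 = - 2^4*7^2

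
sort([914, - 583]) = [ -583 , 914]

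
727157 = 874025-146868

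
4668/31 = 150 + 18/31 = 150.58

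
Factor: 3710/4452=2^ ( - 1)*3^ ( - 1 ) * 5^1 = 5/6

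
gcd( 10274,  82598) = 2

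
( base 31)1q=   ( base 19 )30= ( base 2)111001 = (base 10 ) 57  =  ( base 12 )49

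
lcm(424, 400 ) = 21200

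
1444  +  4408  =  5852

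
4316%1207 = 695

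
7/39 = 7/39 = 0.18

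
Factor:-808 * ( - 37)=29896 = 2^3*37^1*101^1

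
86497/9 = 9610 + 7/9 = 9610.78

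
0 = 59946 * 0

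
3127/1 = 3127 = 3127.00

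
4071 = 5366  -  1295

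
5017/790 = 5017/790 = 6.35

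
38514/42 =917 = 917.00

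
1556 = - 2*( - 778) 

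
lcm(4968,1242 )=4968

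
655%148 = 63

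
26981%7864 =3389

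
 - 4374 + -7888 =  - 12262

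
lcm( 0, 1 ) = 0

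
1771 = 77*23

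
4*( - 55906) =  - 223624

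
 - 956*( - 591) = 564996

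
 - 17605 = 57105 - 74710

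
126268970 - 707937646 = -581668676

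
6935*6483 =44959605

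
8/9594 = 4/4797 = 0.00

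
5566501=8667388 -3100887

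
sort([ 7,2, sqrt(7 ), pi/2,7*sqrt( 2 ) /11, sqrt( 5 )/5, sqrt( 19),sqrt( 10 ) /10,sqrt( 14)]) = [ sqrt( 10)/10 , sqrt( 5 )/5,  7*sqrt(2)/11,pi/2 , 2,sqrt( 7 ) , sqrt( 14 ),sqrt( 19) , 7 ] 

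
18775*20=375500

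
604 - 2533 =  - 1929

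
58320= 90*648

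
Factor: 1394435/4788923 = 5^1*7^1*41^(-1) * 39841^1*116803^ (  -  1 ) 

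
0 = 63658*0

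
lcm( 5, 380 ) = 380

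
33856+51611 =85467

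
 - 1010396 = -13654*74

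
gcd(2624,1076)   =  4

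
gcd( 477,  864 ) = 9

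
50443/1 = 50443 = 50443.00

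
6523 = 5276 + 1247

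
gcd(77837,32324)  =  1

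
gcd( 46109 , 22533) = 7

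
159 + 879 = 1038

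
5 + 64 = 69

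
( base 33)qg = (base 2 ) 1101101010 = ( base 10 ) 874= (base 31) s6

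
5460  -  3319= 2141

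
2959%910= 229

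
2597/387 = 6 + 275/387=6.71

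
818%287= 244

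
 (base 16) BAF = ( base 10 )2991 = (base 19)858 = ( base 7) 11502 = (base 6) 21503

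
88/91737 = 88/91737 = 0.00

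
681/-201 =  - 227/67=- 3.39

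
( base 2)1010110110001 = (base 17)123b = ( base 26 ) 85F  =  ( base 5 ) 134203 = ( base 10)5553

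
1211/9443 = 173/1349 =0.13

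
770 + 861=1631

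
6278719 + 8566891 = 14845610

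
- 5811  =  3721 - 9532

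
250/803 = 250/803 = 0.31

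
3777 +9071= 12848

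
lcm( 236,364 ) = 21476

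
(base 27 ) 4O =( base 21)66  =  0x84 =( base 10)132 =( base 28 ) 4k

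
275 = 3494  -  3219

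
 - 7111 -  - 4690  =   - 2421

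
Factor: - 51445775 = -5^2*41^1*53^1*947^1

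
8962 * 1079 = 9669998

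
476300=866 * 550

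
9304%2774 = 982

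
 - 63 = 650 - 713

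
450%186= 78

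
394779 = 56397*7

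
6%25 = 6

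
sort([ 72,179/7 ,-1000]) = [ - 1000, 179/7, 72] 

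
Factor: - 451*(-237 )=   106887 = 3^1*11^1*41^1*79^1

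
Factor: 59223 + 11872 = 71095  =  5^1*59^1*241^1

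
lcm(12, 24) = 24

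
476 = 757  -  281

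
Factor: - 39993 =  - 3^1 * 13331^1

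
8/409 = 8/409 = 0.02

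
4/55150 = 2/27575= 0.00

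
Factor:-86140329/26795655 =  - 28713443/8931885  =  - 3^(  -  1)*5^( - 1 )*11^1*17^( - 1 ) * 37^1 * 35027^( - 1)*70549^1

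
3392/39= 3392/39 =86.97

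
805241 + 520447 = 1325688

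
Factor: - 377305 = -5^1*59^1*1279^1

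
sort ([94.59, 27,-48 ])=[ - 48 , 27, 94.59 ]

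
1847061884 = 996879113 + 850182771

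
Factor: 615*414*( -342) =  - 87076620 = -2^2*3^5*5^1*19^1*23^1*41^1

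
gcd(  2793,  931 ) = 931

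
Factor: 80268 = 2^2*3^1*6689^1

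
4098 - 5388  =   - 1290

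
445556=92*4843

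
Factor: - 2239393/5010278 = - 2^(-1)*7^( - 1) * 17^1*10133^1*27529^( -1 )= - 172261/385406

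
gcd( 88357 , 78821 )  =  149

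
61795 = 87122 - 25327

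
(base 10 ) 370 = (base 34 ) AU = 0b101110010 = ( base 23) g2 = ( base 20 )IA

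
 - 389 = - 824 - - 435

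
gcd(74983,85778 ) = 1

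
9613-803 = 8810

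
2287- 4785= - 2498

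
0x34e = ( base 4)31032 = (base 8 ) 1516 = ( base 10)846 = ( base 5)11341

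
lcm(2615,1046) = 5230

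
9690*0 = 0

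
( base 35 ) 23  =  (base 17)45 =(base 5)243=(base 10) 73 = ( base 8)111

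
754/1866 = 377/933= 0.40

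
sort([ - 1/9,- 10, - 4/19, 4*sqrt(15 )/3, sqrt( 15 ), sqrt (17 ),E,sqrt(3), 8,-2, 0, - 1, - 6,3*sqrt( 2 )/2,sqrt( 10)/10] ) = [ - 10, - 6,  -  2, - 1, - 4/19,  -  1/9,0,sqrt( 10)/10,sqrt(3),3*sqrt(2)/2,E, sqrt( 15), sqrt(  17), 4*sqrt( 15 ) /3,8 ]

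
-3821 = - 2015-1806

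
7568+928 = 8496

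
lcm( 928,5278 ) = 84448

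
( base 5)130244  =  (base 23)9de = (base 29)60s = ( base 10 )5074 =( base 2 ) 1001111010010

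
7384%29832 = 7384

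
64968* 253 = 16436904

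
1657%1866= 1657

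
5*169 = 845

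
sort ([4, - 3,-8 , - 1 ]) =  [-8, - 3, - 1,4] 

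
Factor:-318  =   - 2^1 *3^1* 53^1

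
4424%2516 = 1908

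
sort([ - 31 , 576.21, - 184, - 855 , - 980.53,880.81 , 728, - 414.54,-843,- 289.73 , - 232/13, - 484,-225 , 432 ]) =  [ - 980.53,-855,-843, - 484, - 414.54, - 289.73,-225, - 184,-31,-232/13, 432 , 576.21, 728 , 880.81]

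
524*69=36156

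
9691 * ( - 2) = - 19382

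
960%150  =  60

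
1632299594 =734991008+897308586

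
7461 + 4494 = 11955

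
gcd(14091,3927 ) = 231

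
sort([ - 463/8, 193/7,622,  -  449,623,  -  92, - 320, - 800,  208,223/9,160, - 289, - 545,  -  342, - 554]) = [ - 800 ,-554, - 545, - 449 ,  -  342, - 320, - 289, - 92 , - 463/8 , 223/9,193/7,160, 208, 622, 623]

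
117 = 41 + 76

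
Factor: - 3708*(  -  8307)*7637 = 235237592772 =2^2*3^4*7^1*13^1 * 71^1*103^1*1091^1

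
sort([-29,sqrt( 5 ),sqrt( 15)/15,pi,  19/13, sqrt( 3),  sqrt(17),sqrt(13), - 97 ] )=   [ - 97, - 29,sqrt(15) /15, 19/13,sqrt( 3 ), sqrt( 5) , pi,sqrt(13 ),  sqrt( 17) ]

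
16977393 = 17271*983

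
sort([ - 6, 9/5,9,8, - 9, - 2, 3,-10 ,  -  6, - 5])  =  [ - 10,  -  9 , - 6, - 6,  -  5, - 2,  9/5,3, 8,9 ] 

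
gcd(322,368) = 46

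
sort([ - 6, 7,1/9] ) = [ - 6,1/9,7] 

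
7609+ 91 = 7700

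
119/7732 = 119/7732 = 0.02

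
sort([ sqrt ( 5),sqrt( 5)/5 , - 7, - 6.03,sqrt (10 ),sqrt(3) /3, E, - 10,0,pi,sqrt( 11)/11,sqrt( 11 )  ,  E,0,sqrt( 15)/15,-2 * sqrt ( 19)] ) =[ - 10, -2*sqrt( 19)  ,-7, - 6.03,0,0,  sqrt( 15)/15, sqrt(11) /11,sqrt( 5) /5,sqrt(3) /3,sqrt( 5), E,E , pi, sqrt(10) , sqrt ( 11 )] 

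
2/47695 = 2/47695= 0.00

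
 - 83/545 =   -  83/545 = - 0.15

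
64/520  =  8/65 = 0.12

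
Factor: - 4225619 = -19^1*29^1*7669^1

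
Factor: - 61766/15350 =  - 30883/7675= -  5^( - 2)*89^1*307^(- 1)*347^1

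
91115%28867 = 4514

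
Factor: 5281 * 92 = 2^2*23^1*5281^1 = 485852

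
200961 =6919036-6718075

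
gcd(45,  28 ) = 1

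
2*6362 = 12724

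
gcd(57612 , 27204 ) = 12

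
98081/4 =24520+1/4 = 24520.25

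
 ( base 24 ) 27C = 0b10100110100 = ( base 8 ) 2464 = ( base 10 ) 1332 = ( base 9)1740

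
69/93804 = 23/31268= 0.00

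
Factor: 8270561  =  13^1*41^1*59^1*263^1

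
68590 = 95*722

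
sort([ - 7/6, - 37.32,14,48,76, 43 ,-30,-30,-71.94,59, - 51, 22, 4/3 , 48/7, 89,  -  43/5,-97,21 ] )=[ - 97,-71.94, - 51, - 37.32,-30, - 30,-43/5,-7/6 , 4/3,48/7, 14,21,22, 43,48, 59,76,89 ]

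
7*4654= 32578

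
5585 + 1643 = 7228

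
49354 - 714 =48640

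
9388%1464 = 604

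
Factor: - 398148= - 2^2*3^1*33179^1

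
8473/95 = 8473/95=89.19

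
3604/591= 3604/591 = 6.10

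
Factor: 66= 2^1*3^1*11^1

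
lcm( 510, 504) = 42840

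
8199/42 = 195 + 3/14 = 195.21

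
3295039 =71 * 46409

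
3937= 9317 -5380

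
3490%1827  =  1663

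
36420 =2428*15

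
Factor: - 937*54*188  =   -9512424 = -2^3*3^3*47^1*937^1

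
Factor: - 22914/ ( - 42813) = 38/71 = 2^1*19^1*71^( - 1 ) 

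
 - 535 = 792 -1327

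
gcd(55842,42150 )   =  6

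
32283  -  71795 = - 39512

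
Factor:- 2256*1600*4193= - 15135052800 = -2^10*3^1*5^2*7^1*47^1 * 599^1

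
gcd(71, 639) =71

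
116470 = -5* ( - 23294 )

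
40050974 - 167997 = 39882977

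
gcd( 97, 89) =1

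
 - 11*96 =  - 1056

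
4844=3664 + 1180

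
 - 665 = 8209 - 8874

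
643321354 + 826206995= 1469528349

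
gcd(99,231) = 33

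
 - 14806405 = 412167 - 15218572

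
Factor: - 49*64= - 2^6*7^2= - 3136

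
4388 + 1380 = 5768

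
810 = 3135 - 2325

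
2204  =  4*551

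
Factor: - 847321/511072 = -2^( - 5 )*15971^( - 1)*847321^1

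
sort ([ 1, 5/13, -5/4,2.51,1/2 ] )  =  [-5/4,5/13,1/2,1,2.51]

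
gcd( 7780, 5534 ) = 2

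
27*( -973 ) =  - 26271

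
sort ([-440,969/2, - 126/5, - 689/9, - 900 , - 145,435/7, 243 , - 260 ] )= [ - 900, - 440, - 260, - 145, - 689/9 ,  -  126/5, 435/7, 243, 969/2 ]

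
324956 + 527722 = 852678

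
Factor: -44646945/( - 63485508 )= 2^( - 2 )*5^1*7^1*47^1*83^1*109^1*1187^( - 1 )*4457^( - 1) = 14882315/21161836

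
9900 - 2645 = 7255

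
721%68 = 41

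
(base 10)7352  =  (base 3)101002022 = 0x1cb8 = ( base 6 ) 54012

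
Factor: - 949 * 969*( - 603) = 3^3*13^1 * 17^1*19^1 * 67^1*73^1 = 554507343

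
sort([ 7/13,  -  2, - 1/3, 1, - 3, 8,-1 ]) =[ - 3, - 2, - 1, - 1/3,7/13,1,8]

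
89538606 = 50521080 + 39017526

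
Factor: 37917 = 3^2 * 11^1*383^1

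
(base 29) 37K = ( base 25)49L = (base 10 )2746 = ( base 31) 2qi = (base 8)5272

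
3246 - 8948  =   - 5702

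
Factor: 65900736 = 2^6*3^3*11^1*3467^1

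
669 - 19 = 650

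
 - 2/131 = -2/131 =-  0.02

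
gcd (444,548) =4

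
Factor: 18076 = 2^2 * 4519^1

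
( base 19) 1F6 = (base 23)158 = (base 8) 1214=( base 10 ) 652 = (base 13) 3b2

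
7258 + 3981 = 11239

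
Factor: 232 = 2^3 *29^1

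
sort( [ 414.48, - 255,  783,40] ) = [ - 255, 40, 414.48,  783]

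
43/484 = 43/484 = 0.09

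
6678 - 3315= 3363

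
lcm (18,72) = 72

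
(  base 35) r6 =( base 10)951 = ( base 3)1022020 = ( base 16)3B7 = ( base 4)32313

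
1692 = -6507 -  - 8199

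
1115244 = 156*7149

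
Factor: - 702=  - 2^1*3^3 * 13^1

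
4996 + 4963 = 9959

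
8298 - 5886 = 2412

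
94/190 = 47/95 = 0.49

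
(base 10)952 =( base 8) 1670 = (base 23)1i9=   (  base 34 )s0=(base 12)674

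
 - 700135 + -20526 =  - 720661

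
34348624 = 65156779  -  30808155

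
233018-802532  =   - 569514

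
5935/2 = 5935/2 = 2967.50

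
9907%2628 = 2023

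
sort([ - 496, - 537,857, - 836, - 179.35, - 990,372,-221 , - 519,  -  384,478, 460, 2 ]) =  [ -990, - 836, - 537, - 519,-496, -384, - 221, - 179.35,2,  372,460,  478,857] 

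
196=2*98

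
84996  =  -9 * ( - 9444 ) 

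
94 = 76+18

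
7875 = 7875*1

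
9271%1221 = 724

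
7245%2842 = 1561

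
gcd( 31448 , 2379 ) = 1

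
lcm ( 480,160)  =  480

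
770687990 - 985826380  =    -  215138390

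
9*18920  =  170280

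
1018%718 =300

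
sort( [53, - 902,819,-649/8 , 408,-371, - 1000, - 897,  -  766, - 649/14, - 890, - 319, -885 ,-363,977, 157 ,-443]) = [ - 1000, - 902, - 897, - 890 , - 885,- 766,- 443,- 371,-363,-319,-649/8, - 649/14, 53, 157, 408, 819, 977]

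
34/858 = 17/429 = 0.04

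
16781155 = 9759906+7021249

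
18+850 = 868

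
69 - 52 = 17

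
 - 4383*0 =0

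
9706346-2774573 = 6931773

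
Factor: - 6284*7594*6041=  - 2^3*7^1*863^1 * 1571^1 * 3797^1  =  - 288280724536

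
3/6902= 3/6902 = 0.00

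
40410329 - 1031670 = 39378659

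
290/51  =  5 + 35/51 = 5.69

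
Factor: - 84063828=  - 2^2*3^1*19^1* 67^1*5503^1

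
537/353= 537/353 = 1.52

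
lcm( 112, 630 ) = 5040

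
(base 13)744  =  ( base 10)1239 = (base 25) 1OE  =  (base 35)10e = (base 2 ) 10011010111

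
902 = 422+480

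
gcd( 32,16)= 16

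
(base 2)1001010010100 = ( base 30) 58G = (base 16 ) 1294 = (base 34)43u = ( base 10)4756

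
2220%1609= 611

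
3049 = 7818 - 4769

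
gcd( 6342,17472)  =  42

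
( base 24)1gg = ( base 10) 976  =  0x3d0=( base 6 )4304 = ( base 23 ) 1ja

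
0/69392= 0 = 0.00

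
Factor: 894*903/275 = 807282/275 = 2^1*3^2*5^( - 2) * 7^1*11^( - 1)*43^1*149^1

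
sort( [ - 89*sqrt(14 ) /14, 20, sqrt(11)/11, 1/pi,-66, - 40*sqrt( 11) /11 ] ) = [ - 66,  -  89*sqrt(14 )/14, - 40*sqrt ( 11 ) /11, sqrt (11 )/11, 1/pi,  20] 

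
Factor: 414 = 2^1*3^2 * 23^1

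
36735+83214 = 119949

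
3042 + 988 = 4030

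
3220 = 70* 46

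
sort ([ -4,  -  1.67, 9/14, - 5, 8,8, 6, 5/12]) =[ - 5,-4, - 1.67, 5/12, 9/14,6,8, 8] 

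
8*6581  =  52648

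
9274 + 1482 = 10756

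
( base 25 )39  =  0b1010100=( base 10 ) 84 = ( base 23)3f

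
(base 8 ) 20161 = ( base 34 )769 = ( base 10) 8305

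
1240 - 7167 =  - 5927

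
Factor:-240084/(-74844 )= 7^(  -  1 )*11^(  -  1)*13^1 * 19^1 = 247/77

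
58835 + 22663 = 81498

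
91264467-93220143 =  - 1955676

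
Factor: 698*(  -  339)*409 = -96778398 = - 2^1*3^1 * 113^1*349^1*409^1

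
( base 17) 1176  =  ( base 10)5327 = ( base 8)12317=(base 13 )256A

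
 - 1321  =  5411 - 6732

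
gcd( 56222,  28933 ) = 1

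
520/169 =40/13 = 3.08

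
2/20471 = 2/20471 = 0.00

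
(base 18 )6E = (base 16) 7a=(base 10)122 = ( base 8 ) 172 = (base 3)11112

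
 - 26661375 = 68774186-95435561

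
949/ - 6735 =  - 949/6735 =- 0.14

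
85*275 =23375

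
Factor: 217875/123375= 47^( - 1) *83^1 = 83/47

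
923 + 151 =1074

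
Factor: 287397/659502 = 31933/73278 = 2^( - 1)*3^(- 3) * 11^1*23^( - 1 )*59^( -1 ) * 2903^1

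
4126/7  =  4126/7 = 589.43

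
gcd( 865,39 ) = 1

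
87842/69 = 87842/69 = 1273.07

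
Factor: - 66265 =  - 5^1*29^1*457^1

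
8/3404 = 2/851 = 0.00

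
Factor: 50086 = 2^1*79^1 * 317^1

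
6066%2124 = 1818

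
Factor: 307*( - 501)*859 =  - 3^1 * 167^1*307^1*859^1 = - 132120213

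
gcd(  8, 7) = 1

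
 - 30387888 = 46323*( - 656)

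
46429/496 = 46429/496  =  93.61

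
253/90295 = 253/90295 = 0.00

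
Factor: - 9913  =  -23^1*431^1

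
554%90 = 14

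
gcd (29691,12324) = 3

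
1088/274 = 544/137 = 3.97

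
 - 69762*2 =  - 139524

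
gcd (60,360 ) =60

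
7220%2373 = 101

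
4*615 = 2460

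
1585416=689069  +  896347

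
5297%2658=2639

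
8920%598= 548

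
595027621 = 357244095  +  237783526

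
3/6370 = 3/6370 = 0.00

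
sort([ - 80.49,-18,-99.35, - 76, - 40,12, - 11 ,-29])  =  [-99.35,-80.49,-76, - 40, - 29 ,-18,-11, 12 ]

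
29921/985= 30 + 371/985 = 30.38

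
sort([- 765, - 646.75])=[-765,-646.75 ]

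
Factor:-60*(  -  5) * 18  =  5400 = 2^3*3^3*5^2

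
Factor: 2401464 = 2^3*3^1*13^1*43^1*179^1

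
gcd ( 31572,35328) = 12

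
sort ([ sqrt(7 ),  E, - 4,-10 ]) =[ - 10,-4,sqrt( 7 ),E] 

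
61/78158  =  61/78158 = 0.00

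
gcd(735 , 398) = 1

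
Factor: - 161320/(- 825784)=5^1*37^1* 947^( - 1)= 185/947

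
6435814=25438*253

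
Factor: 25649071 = 7^1*  23^1*159311^1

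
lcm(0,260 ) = 0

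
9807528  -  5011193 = 4796335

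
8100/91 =8100/91 = 89.01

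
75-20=55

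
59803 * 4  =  239212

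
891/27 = 33  =  33.00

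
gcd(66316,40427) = 1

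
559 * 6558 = 3665922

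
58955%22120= 14715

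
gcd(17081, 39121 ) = 551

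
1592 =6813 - 5221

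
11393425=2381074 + 9012351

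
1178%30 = 8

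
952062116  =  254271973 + 697790143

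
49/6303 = 49/6303 = 0.01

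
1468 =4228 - 2760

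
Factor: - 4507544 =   -  2^3 * 53^1*10631^1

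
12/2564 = 3/641= 0.00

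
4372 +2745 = 7117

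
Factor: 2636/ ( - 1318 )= - 2^1 = - 2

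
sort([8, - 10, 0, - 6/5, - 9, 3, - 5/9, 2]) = [ - 10, - 9,-6/5, - 5/9, 0,2,3,8] 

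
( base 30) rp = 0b1101000011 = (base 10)835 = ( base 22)1fl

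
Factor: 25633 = 25633^1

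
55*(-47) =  - 2585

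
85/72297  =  85/72297 = 0.00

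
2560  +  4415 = 6975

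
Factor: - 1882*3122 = - 5875604  =  -2^2  *7^1*223^1*941^1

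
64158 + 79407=143565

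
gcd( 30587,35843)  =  73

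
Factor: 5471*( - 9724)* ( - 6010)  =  319732024040 = 2^3 * 5^1*11^1*13^1*17^1*601^1 * 5471^1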